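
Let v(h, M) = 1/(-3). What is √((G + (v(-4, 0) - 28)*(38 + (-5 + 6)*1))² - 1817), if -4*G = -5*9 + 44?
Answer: √19498489/4 ≈ 1103.9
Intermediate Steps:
v(h, M) = -⅓
G = ¼ (G = -(-5*9 + 44)/4 = -(-45 + 44)/4 = -¼*(-1) = ¼ ≈ 0.25000)
√((G + (v(-4, 0) - 28)*(38 + (-5 + 6)*1))² - 1817) = √((¼ + (-⅓ - 28)*(38 + (-5 + 6)*1))² - 1817) = √((¼ - 85*(38 + 1*1)/3)² - 1817) = √((¼ - 85*(38 + 1)/3)² - 1817) = √((¼ - 85/3*39)² - 1817) = √((¼ - 1105)² - 1817) = √((-4419/4)² - 1817) = √(19527561/16 - 1817) = √(19498489/16) = √19498489/4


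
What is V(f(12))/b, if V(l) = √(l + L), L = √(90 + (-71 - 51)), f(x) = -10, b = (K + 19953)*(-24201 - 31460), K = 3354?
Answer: -√(-10 + 4*I*√2)/1297290927 ≈ -6.6514e-10 - 2.5267e-9*I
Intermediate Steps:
b = -1297290927 (b = (3354 + 19953)*(-24201 - 31460) = 23307*(-55661) = -1297290927)
L = 4*I*√2 (L = √(90 - 122) = √(-32) = 4*I*√2 ≈ 5.6569*I)
V(l) = √(l + 4*I*√2)
V(f(12))/b = √(-10 + 4*I*√2)/(-1297290927) = √(-10 + 4*I*√2)*(-1/1297290927) = -√(-10 + 4*I*√2)/1297290927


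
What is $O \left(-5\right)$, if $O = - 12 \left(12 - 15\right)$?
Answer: $-180$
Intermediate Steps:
$O = 36$ ($O = \left(-12\right) \left(-3\right) = 36$)
$O \left(-5\right) = 36 \left(-5\right) = -180$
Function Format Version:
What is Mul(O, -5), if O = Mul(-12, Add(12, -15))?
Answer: -180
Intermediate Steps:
O = 36 (O = Mul(-12, -3) = 36)
Mul(O, -5) = Mul(36, -5) = -180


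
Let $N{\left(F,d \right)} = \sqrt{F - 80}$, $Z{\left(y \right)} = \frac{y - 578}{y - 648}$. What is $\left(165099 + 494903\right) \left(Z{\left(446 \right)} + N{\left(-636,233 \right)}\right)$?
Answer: $\frac{43560132}{101} + 1320004 i \sqrt{179} \approx 4.3129 \cdot 10^{5} + 1.766 \cdot 10^{7} i$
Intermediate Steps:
$Z{\left(y \right)} = \frac{-578 + y}{-648 + y}$
$N{\left(F,d \right)} = \sqrt{-80 + F}$
$\left(165099 + 494903\right) \left(Z{\left(446 \right)} + N{\left(-636,233 \right)}\right) = \left(165099 + 494903\right) \left(\frac{-578 + 446}{-648 + 446} + \sqrt{-80 - 636}\right) = 660002 \left(\frac{1}{-202} \left(-132\right) + \sqrt{-716}\right) = 660002 \left(\left(- \frac{1}{202}\right) \left(-132\right) + 2 i \sqrt{179}\right) = 660002 \left(\frac{66}{101} + 2 i \sqrt{179}\right) = \frac{43560132}{101} + 1320004 i \sqrt{179}$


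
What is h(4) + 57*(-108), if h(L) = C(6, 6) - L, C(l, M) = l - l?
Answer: -6160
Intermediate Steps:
C(l, M) = 0
h(L) = -L (h(L) = 0 - L = -L)
h(4) + 57*(-108) = -1*4 + 57*(-108) = -4 - 6156 = -6160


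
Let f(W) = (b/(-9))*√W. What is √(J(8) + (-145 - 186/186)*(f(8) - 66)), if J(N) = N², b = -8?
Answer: 2*√(21825 - 584*√2)/3 ≈ 96.607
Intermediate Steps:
f(W) = 8*√W/9 (f(W) = (-8/(-9))*√W = (-8*(-⅑))*√W = 8*√W/9)
√(J(8) + (-145 - 186/186)*(f(8) - 66)) = √(8² + (-145 - 186/186)*(8*√8/9 - 66)) = √(64 + (-145 - 186*1/186)*(8*(2*√2)/9 - 66)) = √(64 + (-145 - 1)*(16*√2/9 - 66)) = √(64 - 146*(-66 + 16*√2/9)) = √(64 + (9636 - 2336*√2/9)) = √(9700 - 2336*√2/9)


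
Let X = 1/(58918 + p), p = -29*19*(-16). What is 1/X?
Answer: 67734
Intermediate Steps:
p = 8816 (p = -551*(-16) = 8816)
X = 1/67734 (X = 1/(58918 + 8816) = 1/67734 ≈ 1.4764e-5)
1/X = 1/(1/67734) = 67734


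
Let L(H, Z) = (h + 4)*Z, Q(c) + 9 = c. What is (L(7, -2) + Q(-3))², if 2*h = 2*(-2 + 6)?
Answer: 784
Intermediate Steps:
Q(c) = -9 + c
h = 4 (h = (2*(-2 + 6))/2 = (2*4)/2 = (½)*8 = 4)
L(H, Z) = 8*Z (L(H, Z) = (4 + 4)*Z = 8*Z)
(L(7, -2) + Q(-3))² = (8*(-2) + (-9 - 3))² = (-16 - 12)² = (-28)² = 784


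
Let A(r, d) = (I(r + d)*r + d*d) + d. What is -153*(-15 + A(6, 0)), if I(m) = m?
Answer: -3213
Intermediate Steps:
A(r, d) = d + d**2 + r*(d + r) (A(r, d) = ((r + d)*r + d*d) + d = ((d + r)*r + d**2) + d = (r*(d + r) + d**2) + d = (d**2 + r*(d + r)) + d = d + d**2 + r*(d + r))
-153*(-15 + A(6, 0)) = -153*(-15 + (0 + 0**2 + 6*(0 + 6))) = -153*(-15 + (0 + 0 + 6*6)) = -153*(-15 + (0 + 0 + 36)) = -153*(-15 + 36) = -153*21 = -3213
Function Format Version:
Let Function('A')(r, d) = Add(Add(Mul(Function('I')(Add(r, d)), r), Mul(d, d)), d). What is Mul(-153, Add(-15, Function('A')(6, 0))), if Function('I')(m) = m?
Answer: -3213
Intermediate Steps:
Function('A')(r, d) = Add(d, Pow(d, 2), Mul(r, Add(d, r))) (Function('A')(r, d) = Add(Add(Mul(Add(r, d), r), Mul(d, d)), d) = Add(Add(Mul(Add(d, r), r), Pow(d, 2)), d) = Add(Add(Mul(r, Add(d, r)), Pow(d, 2)), d) = Add(Add(Pow(d, 2), Mul(r, Add(d, r))), d) = Add(d, Pow(d, 2), Mul(r, Add(d, r))))
Mul(-153, Add(-15, Function('A')(6, 0))) = Mul(-153, Add(-15, Add(0, Pow(0, 2), Mul(6, Add(0, 6))))) = Mul(-153, Add(-15, Add(0, 0, Mul(6, 6)))) = Mul(-153, Add(-15, Add(0, 0, 36))) = Mul(-153, Add(-15, 36)) = Mul(-153, 21) = -3213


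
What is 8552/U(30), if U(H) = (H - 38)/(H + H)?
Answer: -64140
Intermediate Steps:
U(H) = (-38 + H)/(2*H) (U(H) = (-38 + H)/((2*H)) = (-38 + H)*(1/(2*H)) = (-38 + H)/(2*H))
8552/U(30) = 8552/(((½)*(-38 + 30)/30)) = 8552/(((½)*(1/30)*(-8))) = 8552/(-2/15) = 8552*(-15/2) = -64140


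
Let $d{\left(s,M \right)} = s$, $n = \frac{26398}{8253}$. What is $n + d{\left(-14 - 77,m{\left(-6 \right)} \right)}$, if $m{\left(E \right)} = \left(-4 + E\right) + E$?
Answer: $- \frac{724625}{8253} \approx -87.801$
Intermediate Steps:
$n = \frac{26398}{8253}$ ($n = 26398 \cdot \frac{1}{8253} = \frac{26398}{8253} \approx 3.1986$)
$m{\left(E \right)} = -4 + 2 E$
$n + d{\left(-14 - 77,m{\left(-6 \right)} \right)} = \frac{26398}{8253} - 91 = - \frac{724625}{8253}$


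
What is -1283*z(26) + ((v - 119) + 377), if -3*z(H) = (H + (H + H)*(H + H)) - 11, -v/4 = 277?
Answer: 3485927/3 ≈ 1.1620e+6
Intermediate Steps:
v = -1108 (v = -4*277 = -1108)
z(H) = 11/3 - 4*H²/3 - H/3 (z(H) = -((H + (H + H)*(H + H)) - 11)/3 = -((H + (2*H)*(2*H)) - 11)/3 = -((H + 4*H²) - 11)/3 = -(-11 + H + 4*H²)/3 = 11/3 - 4*H²/3 - H/3)
-1283*z(26) + ((v - 119) + 377) = -1283*(11/3 - 4/3*26² - ⅓*26) + ((-1108 - 119) + 377) = -1283*(11/3 - 4/3*676 - 26/3) + (-1227 + 377) = -1283*(11/3 - 2704/3 - 26/3) - 850 = -1283*(-2719/3) - 850 = 3488477/3 - 850 = 3485927/3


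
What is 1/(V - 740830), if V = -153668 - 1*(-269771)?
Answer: -1/624727 ≈ -1.6007e-6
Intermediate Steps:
V = 116103 (V = -153668 + 269771 = 116103)
1/(V - 740830) = 1/(116103 - 740830) = 1/(-624727) = -1/624727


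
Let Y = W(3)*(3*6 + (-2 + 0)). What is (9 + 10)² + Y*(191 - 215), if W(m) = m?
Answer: -791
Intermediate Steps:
Y = 48 (Y = 3*(3*6 + (-2 + 0)) = 3*(18 - 2) = 3*16 = 48)
(9 + 10)² + Y*(191 - 215) = (9 + 10)² + 48*(191 - 215) = 19² + 48*(-24) = 361 - 1152 = -791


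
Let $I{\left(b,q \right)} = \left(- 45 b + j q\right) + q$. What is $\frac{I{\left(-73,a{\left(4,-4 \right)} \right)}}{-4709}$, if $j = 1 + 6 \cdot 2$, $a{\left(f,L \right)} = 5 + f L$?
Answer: $- \frac{3131}{4709} \approx -0.6649$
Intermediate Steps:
$a{\left(f,L \right)} = 5 + L f$
$j = 13$ ($j = 1 + 12 = 13$)
$I{\left(b,q \right)} = - 45 b + 14 q$ ($I{\left(b,q \right)} = \left(- 45 b + 13 q\right) + q = - 45 b + 14 q$)
$\frac{I{\left(-73,a{\left(4,-4 \right)} \right)}}{-4709} = \frac{\left(-45\right) \left(-73\right) + 14 \left(5 - 16\right)}{-4709} = \left(3285 + 14 \left(5 - 16\right)\right) \left(- \frac{1}{4709}\right) = \left(3285 + 14 \left(-11\right)\right) \left(- \frac{1}{4709}\right) = \left(3285 - 154\right) \left(- \frac{1}{4709}\right) = 3131 \left(- \frac{1}{4709}\right) = - \frac{3131}{4709}$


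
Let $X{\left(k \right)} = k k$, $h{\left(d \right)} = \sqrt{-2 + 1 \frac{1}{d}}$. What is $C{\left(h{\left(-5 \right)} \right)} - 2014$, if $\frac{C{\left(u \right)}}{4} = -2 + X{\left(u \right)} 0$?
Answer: $-2022$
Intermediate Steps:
$h{\left(d \right)} = \sqrt{-2 + \frac{1}{d}}$
$X{\left(k \right)} = k^{2}$
$C{\left(u \right)} = -8$ ($C{\left(u \right)} = 4 \left(-2 + u^{2} \cdot 0\right) = 4 \left(-2 + 0\right) = 4 \left(-2\right) = -8$)
$C{\left(h{\left(-5 \right)} \right)} - 2014 = -8 - 2014 = -2022$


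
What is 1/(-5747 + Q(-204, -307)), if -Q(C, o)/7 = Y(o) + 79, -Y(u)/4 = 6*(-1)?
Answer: -1/6468 ≈ -0.00015461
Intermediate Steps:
Y(u) = 24 (Y(u) = -24*(-1) = -4*(-6) = 24)
Q(C, o) = -721 (Q(C, o) = -7*(24 + 79) = -7*103 = -721)
1/(-5747 + Q(-204, -307)) = 1/(-5747 - 721) = 1/(-6468) = -1/6468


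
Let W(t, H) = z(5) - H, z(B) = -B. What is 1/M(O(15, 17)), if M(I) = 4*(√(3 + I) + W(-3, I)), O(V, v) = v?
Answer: -11/928 - √5/928 ≈ -0.014263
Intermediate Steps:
W(t, H) = -5 - H (W(t, H) = -1*5 - H = -5 - H)
M(I) = -20 - 4*I + 4*√(3 + I) (M(I) = 4*(√(3 + I) + (-5 - I)) = 4*(-5 + √(3 + I) - I) = -20 - 4*I + 4*√(3 + I))
1/M(O(15, 17)) = 1/(-20 - 4*17 + 4*√(3 + 17)) = 1/(-20 - 68 + 4*√20) = 1/(-20 - 68 + 4*(2*√5)) = 1/(-20 - 68 + 8*√5) = 1/(-88 + 8*√5)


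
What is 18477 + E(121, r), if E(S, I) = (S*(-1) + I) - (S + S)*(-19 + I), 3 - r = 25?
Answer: 28256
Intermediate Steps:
r = -22 (r = 3 - 1*25 = 3 - 25 = -22)
E(S, I) = I - S - 2*S*(-19 + I) (E(S, I) = (-S + I) - 2*S*(-19 + I) = (I - S) - 2*S*(-19 + I) = I - S - 2*S*(-19 + I))
18477 + E(121, r) = 18477 + (-22 + 37*121 - 2*(-22)*121) = 18477 + (-22 + 4477 + 5324) = 18477 + 9779 = 28256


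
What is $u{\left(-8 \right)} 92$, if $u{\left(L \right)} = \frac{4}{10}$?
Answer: $\frac{184}{5} \approx 36.8$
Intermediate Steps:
$u{\left(L \right)} = \frac{2}{5}$ ($u{\left(L \right)} = 4 \cdot \frac{1}{10} = \frac{2}{5}$)
$u{\left(-8 \right)} 92 = \frac{2}{5} \cdot 92 = \frac{184}{5}$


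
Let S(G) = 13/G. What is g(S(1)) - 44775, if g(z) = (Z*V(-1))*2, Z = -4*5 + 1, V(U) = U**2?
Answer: -44813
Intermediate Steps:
Z = -19 (Z = -20 + 1 = -19)
g(z) = -38 (g(z) = -19*(-1)**2*2 = -19*1*2 = -19*2 = -38)
g(S(1)) - 44775 = -38 - 44775 = -44813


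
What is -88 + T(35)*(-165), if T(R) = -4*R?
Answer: 23012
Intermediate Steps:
-88 + T(35)*(-165) = -88 - 4*35*(-165) = -88 - 140*(-165) = -88 + 23100 = 23012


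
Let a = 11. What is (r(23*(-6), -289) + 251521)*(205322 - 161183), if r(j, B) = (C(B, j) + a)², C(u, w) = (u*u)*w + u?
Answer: 5863986801065263083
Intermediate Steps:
C(u, w) = u + w*u² (C(u, w) = u²*w + u = w*u² + u = u + w*u²)
r(j, B) = (11 + B*(1 + B*j))² (r(j, B) = (B*(1 + B*j) + 11)² = (11 + B*(1 + B*j))²)
(r(23*(-6), -289) + 251521)*(205322 - 161183) = ((11 - 289*(1 - 6647*(-6)))² + 251521)*(205322 - 161183) = ((11 - 289*(1 - 289*(-138)))² + 251521)*44139 = ((11 - 289*(1 + 39882))² + 251521)*44139 = ((11 - 289*39883)² + 251521)*44139 = ((11 - 11526187)² + 251521)*44139 = ((-11526176)² + 251521)*44139 = (132852733182976 + 251521)*44139 = 132852733434497*44139 = 5863986801065263083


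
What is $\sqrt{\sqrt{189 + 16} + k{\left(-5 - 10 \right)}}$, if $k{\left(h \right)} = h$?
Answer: $\sqrt{-15 + \sqrt{205}} \approx 0.82594 i$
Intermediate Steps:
$\sqrt{\sqrt{189 + 16} + k{\left(-5 - 10 \right)}} = \sqrt{\sqrt{189 + 16} - 15} = \sqrt{\sqrt{205} - 15} = \sqrt{-15 + \sqrt{205}}$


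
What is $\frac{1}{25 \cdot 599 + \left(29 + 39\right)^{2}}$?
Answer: $\frac{1}{19599} \approx 5.1023 \cdot 10^{-5}$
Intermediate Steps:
$\frac{1}{25 \cdot 599 + \left(29 + 39\right)^{2}} = \frac{1}{14975 + 68^{2}} = \frac{1}{14975 + 4624} = \frac{1}{19599}$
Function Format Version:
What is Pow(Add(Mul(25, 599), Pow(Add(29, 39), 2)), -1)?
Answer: Rational(1, 19599) ≈ 5.1023e-5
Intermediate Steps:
Pow(Add(Mul(25, 599), Pow(Add(29, 39), 2)), -1) = Pow(Add(14975, Pow(68, 2)), -1) = Pow(Add(14975, 4624), -1) = Pow(19599, -1) = Rational(1, 19599)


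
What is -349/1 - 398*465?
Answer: -185419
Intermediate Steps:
-349/1 - 398*465 = -349*1 - 185070 = -349 - 185070 = -185419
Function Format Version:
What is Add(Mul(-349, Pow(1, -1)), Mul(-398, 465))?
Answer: -185419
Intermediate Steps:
Add(Mul(-349, Pow(1, -1)), Mul(-398, 465)) = Add(Mul(-349, 1), -185070) = Add(-349, -185070) = -185419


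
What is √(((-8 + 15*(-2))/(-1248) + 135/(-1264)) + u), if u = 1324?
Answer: √50269703835/6162 ≈ 36.386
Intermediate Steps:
√(((-8 + 15*(-2))/(-1248) + 135/(-1264)) + u) = √(((-8 + 15*(-2))/(-1248) + 135/(-1264)) + 1324) = √(((-8 - 30)*(-1/1248) + 135*(-1/1264)) + 1324) = √((-38*(-1/1248) - 135/1264) + 1324) = √((19/624 - 135/1264) + 1324) = √(-941/12324 + 1324) = √(16316035/12324) = √50269703835/6162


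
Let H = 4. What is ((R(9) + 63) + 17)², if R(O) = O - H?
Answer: 7225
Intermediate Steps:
R(O) = -4 + O (R(O) = O - 1*4 = O - 4 = -4 + O)
((R(9) + 63) + 17)² = (((-4 + 9) + 63) + 17)² = ((5 + 63) + 17)² = (68 + 17)² = 85² = 7225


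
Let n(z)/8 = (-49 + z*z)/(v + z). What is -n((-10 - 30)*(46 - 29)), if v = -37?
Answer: 1232936/239 ≈ 5158.7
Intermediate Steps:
n(z) = 8*(-49 + z**2)/(-37 + z) (n(z) = 8*((-49 + z*z)/(-37 + z)) = 8*((-49 + z**2)/(-37 + z)) = 8*(-49 + z**2)/(-37 + z))
-n((-10 - 30)*(46 - 29)) = -8*(-49 + ((-10 - 30)*(46 - 29))**2)/(-37 + (-10 - 30)*(46 - 29)) = -8*(-49 + (-40*17)**2)/(-37 - 40*17) = -8*(-49 + (-680)**2)/(-37 - 680) = -8*(-49 + 462400)/(-717) = -8*(-1)*462351/717 = -1*(-1232936/239) = 1232936/239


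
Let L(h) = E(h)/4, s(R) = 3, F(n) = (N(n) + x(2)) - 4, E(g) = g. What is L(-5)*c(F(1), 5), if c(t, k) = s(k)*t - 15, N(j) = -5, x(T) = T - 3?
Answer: 225/4 ≈ 56.250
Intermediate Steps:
x(T) = -3 + T
F(n) = -10 (F(n) = (-5 + (-3 + 2)) - 4 = (-5 - 1) - 4 = -6 - 4 = -10)
L(h) = h/4
c(t, k) = -15 + 3*t (c(t, k) = 3*t - 15 = -15 + 3*t)
L(-5)*c(F(1), 5) = ((¼)*(-5))*(-15 + 3*(-10)) = -5*(-15 - 30)/4 = -5/4*(-45) = 225/4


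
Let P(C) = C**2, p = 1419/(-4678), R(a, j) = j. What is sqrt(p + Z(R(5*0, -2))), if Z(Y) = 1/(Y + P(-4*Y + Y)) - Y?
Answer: 3*sqrt(303232638)/39763 ≈ 1.3138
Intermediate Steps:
p = -1419/4678 (p = 1419*(-1/4678) = -1419/4678 ≈ -0.30333)
Z(Y) = 1/(Y + 9*Y**2) - Y (Z(Y) = 1/(Y + (-4*Y + Y)**2) - Y = 1/(Y + (-3*Y)**2) - Y = 1/(Y + 9*Y**2) - Y)
sqrt(p + Z(R(5*0, -2))) = sqrt(-1419/4678 + (1 - 1*(-2)**2 - 9*(-2)**3)/((-2)*(1 + 9*(-2)))) = sqrt(-1419/4678 - (1 - 1*4 - 9*(-8))/(2*(1 - 18))) = sqrt(-1419/4678 - 1/2*(1 - 4 + 72)/(-17)) = sqrt(-1419/4678 - 1/2*(-1/17)*69) = sqrt(-1419/4678 + 69/34) = sqrt(68634/39763) = 3*sqrt(303232638)/39763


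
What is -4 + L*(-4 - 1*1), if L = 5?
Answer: -29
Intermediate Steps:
-4 + L*(-4 - 1*1) = -4 + 5*(-4 - 1*1) = -4 + 5*(-4 - 1) = -4 + 5*(-5) = -4 - 25 = -29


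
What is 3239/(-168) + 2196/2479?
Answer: -7660553/416472 ≈ -18.394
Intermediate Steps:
3239/(-168) + 2196/2479 = 3239*(-1/168) + 2196*(1/2479) = -3239/168 + 2196/2479 = -7660553/416472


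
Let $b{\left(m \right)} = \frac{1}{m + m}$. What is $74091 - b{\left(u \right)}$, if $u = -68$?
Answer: $\frac{10076377}{136} \approx 74091.0$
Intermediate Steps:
$b{\left(m \right)} = \frac{1}{2 m}$
$74091 - b{\left(u \right)} = 74091 - \frac{1}{2 \left(-68\right)} = 74091 - \frac{1}{2} \left(- \frac{1}{68}\right) = 74091 - - \frac{1}{136} = 74091 + \frac{1}{136} = \frac{10076377}{136}$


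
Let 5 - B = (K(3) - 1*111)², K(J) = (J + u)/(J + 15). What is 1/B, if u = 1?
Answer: -81/993604 ≈ -8.1521e-5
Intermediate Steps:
K(J) = (1 + J)/(15 + J) (K(J) = (J + 1)/(J + 15) = (1 + J)/(15 + J))
B = -993604/81 (B = 5 - ((1 + 3)/(15 + 3) - 1*111)² = 5 - (4/18 - 111)² = 5 - ((1/18)*4 - 111)² = 5 - (2/9 - 111)² = 5 - (-997/9)² = 5 - 1*994009/81 = 5 - 994009/81 = -993604/81 ≈ -12267.)
1/B = 1/(-993604/81) = -81/993604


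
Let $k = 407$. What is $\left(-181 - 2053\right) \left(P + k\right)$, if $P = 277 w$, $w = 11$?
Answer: $-7716236$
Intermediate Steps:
$P = 3047$ ($P = 277 \cdot 11 = 3047$)
$\left(-181 - 2053\right) \left(P + k\right) = \left(-181 - 2053\right) \left(3047 + 407\right) = \left(-2234\right) 3454 = -7716236$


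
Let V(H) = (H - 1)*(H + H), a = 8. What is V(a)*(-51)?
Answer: -5712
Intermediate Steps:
V(H) = 2*H*(-1 + H) (V(H) = (-1 + H)*(2*H) = 2*H*(-1 + H))
V(a)*(-51) = (2*8*(-1 + 8))*(-51) = (2*8*7)*(-51) = 112*(-51) = -5712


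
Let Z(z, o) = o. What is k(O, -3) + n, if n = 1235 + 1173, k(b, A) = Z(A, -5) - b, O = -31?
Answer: 2434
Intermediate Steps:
k(b, A) = -5 - b
n = 2408
k(O, -3) + n = (-5 - 1*(-31)) + 2408 = (-5 + 31) + 2408 = 26 + 2408 = 2434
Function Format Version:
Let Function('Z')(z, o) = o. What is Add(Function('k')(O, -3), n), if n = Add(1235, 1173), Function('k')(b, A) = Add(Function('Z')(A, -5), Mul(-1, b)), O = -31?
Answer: 2434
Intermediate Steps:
Function('k')(b, A) = Add(-5, Mul(-1, b))
n = 2408
Add(Function('k')(O, -3), n) = Add(Add(-5, Mul(-1, -31)), 2408) = Add(Add(-5, 31), 2408) = Add(26, 2408) = 2434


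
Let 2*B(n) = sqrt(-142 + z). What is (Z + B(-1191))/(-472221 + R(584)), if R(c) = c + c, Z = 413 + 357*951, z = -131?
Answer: -339920/471053 - I*sqrt(273)/942106 ≈ -0.72162 - 1.7538e-5*I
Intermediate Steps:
Z = 339920 (Z = 413 + 339507 = 339920)
B(n) = I*sqrt(273)/2 (B(n) = sqrt(-142 - 131)/2 = sqrt(-273)/2 = (I*sqrt(273))/2 = I*sqrt(273)/2)
R(c) = 2*c
(Z + B(-1191))/(-472221 + R(584)) = (339920 + I*sqrt(273)/2)/(-472221 + 2*584) = (339920 + I*sqrt(273)/2)/(-472221 + 1168) = (339920 + I*sqrt(273)/2)/(-471053) = (339920 + I*sqrt(273)/2)*(-1/471053) = -339920/471053 - I*sqrt(273)/942106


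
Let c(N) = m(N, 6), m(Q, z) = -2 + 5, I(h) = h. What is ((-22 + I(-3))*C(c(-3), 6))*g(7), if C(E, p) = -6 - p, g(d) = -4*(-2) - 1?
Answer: 2100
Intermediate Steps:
m(Q, z) = 3
g(d) = 7 (g(d) = 8 - 1 = 7)
c(N) = 3
((-22 + I(-3))*C(c(-3), 6))*g(7) = ((-22 - 3)*(-6 - 1*6))*7 = -25*(-6 - 6)*7 = -25*(-12)*7 = 300*7 = 2100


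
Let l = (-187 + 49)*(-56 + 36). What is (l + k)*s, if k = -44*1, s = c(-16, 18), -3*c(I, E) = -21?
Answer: 19012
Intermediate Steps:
c(I, E) = 7 (c(I, E) = -⅓*(-21) = 7)
s = 7
k = -44
l = 2760 (l = -138*(-20) = 2760)
(l + k)*s = (2760 - 44)*7 = 2716*7 = 19012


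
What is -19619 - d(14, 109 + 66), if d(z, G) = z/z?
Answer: -19620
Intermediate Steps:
d(z, G) = 1
-19619 - d(14, 109 + 66) = -19619 - 1*1 = -19619 - 1 = -19620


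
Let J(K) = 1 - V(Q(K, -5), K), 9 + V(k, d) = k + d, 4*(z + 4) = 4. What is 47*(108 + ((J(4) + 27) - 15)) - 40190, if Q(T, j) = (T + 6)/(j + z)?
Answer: -136837/4 ≈ -34209.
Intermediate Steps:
z = -3 (z = -4 + (¼)*4 = -4 + 1 = -3)
Q(T, j) = (6 + T)/(-3 + j) (Q(T, j) = (T + 6)/(j - 3) = (6 + T)/(-3 + j))
V(k, d) = -9 + d + k (V(k, d) = -9 + (k + d) = -9 + (d + k) = -9 + d + k)
J(K) = 43/4 - 7*K/8 (J(K) = 1 - (-9 + K + (6 + K)/(-3 - 5)) = 1 - (-9 + K + (6 + K)/(-8)) = 1 - (-9 + K - (6 + K)/8) = 1 - (-9 + K + (-¾ - K/8)) = 1 - (-39/4 + 7*K/8) = 1 + (39/4 - 7*K/8) = 43/4 - 7*K/8)
47*(108 + ((J(4) + 27) - 15)) - 40190 = 47*(108 + (((43/4 - 7/8*4) + 27) - 15)) - 40190 = 47*(108 + (((43/4 - 7/2) + 27) - 15)) - 40190 = 47*(108 + ((29/4 + 27) - 15)) - 40190 = 47*(108 + (137/4 - 15)) - 40190 = 47*(108 + 77/4) - 40190 = 47*(509/4) - 40190 = 23923/4 - 40190 = -136837/4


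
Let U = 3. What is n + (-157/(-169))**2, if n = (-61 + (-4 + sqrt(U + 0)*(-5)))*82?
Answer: -152205481/28561 - 410*sqrt(3) ≈ -6039.3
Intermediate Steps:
n = -5330 - 410*sqrt(3) (n = (-61 + (-4 + sqrt(3 + 0)*(-5)))*82 = (-61 + (-4 + sqrt(3)*(-5)))*82 = (-61 + (-4 - 5*sqrt(3)))*82 = (-65 - 5*sqrt(3))*82 = -5330 - 410*sqrt(3) ≈ -6040.1)
n + (-157/(-169))**2 = (-5330 - 410*sqrt(3)) + (-157/(-169))**2 = (-5330 - 410*sqrt(3)) + (-157*(-1/169))**2 = (-5330 - 410*sqrt(3)) + (157/169)**2 = (-5330 - 410*sqrt(3)) + 24649/28561 = -152205481/28561 - 410*sqrt(3)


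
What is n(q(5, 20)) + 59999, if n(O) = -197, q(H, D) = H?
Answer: 59802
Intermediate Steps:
n(q(5, 20)) + 59999 = -197 + 59999 = 59802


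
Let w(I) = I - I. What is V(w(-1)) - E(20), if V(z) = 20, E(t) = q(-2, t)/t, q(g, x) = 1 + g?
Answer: 401/20 ≈ 20.050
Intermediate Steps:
w(I) = 0
E(t) = -1/t (E(t) = (1 - 2)/t = -1/t)
V(w(-1)) - E(20) = 20 - (-1)/20 = 20 - 1*(-1/20) = 20 + 1/20 = 401/20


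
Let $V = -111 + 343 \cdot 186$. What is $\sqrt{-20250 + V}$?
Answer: $\sqrt{43437} \approx 208.42$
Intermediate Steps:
$V = 63687$ ($V = -111 + 63798 = 63687$)
$\sqrt{-20250 + V} = \sqrt{-20250 + 63687} = \sqrt{43437}$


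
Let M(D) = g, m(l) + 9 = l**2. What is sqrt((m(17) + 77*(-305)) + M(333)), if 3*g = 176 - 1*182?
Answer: I*sqrt(23207) ≈ 152.34*I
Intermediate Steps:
g = -2 (g = (176 - 1*182)/3 = (176 - 182)/3 = (1/3)*(-6) = -2)
m(l) = -9 + l**2
M(D) = -2
sqrt((m(17) + 77*(-305)) + M(333)) = sqrt(((-9 + 17**2) + 77*(-305)) - 2) = sqrt(((-9 + 289) - 23485) - 2) = sqrt((280 - 23485) - 2) = sqrt(-23205 - 2) = sqrt(-23207) = I*sqrt(23207)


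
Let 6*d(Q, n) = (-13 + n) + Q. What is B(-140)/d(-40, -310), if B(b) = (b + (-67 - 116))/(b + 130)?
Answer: -323/605 ≈ -0.53388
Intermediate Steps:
d(Q, n) = -13/6 + Q/6 + n/6 (d(Q, n) = ((-13 + n) + Q)/6 = (-13 + Q + n)/6 = -13/6 + Q/6 + n/6)
B(b) = (-183 + b)/(130 + b) (B(b) = (b - 183)/(130 + b) = (-183 + b)/(130 + b))
B(-140)/d(-40, -310) = ((-183 - 140)/(130 - 140))/(-13/6 + (1/6)*(-40) + (1/6)*(-310)) = (-323/(-10))/(-13/6 - 20/3 - 155/3) = (-1/10*(-323))/(-121/2) = (323/10)*(-2/121) = -323/605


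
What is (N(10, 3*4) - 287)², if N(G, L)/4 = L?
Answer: 57121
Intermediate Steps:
N(G, L) = 4*L
(N(10, 3*4) - 287)² = (4*(3*4) - 287)² = (4*12 - 287)² = (48 - 287)² = (-239)² = 57121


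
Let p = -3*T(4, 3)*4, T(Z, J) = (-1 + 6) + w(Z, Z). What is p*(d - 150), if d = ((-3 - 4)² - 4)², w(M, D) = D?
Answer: -202500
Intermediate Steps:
T(Z, J) = 5 + Z (T(Z, J) = (-1 + 6) + Z = 5 + Z)
d = 2025 (d = ((-7)² - 4)² = (49 - 4)² = 45² = 2025)
p = -108 (p = -3*(5 + 4)*4 = -3*9*4 = -27*4 = -108)
p*(d - 150) = -108*(2025 - 150) = -108*1875 = -202500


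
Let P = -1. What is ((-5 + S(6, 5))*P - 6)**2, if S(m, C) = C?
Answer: 36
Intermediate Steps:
((-5 + S(6, 5))*P - 6)**2 = ((-5 + 5)*(-1) - 6)**2 = (0*(-1) - 6)**2 = (0 - 6)**2 = (-6)**2 = 36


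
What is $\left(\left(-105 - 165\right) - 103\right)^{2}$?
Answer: $139129$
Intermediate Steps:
$\left(\left(-105 - 165\right) - 103\right)^{2} = \left(-270 - 103\right)^{2} = \left(-373\right)^{2} = 139129$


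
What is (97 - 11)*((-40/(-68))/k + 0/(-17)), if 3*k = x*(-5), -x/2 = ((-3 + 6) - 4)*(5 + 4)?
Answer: -86/51 ≈ -1.6863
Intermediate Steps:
x = 18 (x = -2*((-3 + 6) - 4)*(5 + 4) = -2*(3 - 4)*9 = -(-2)*9 = -2*(-9) = 18)
k = -30 (k = (18*(-5))/3 = (⅓)*(-90) = -30)
(97 - 11)*((-40/(-68))/k + 0/(-17)) = (97 - 11)*(-40/(-68)/(-30) + 0/(-17)) = 86*(-40*(-1/68)*(-1/30) + 0*(-1/17)) = 86*((10/17)*(-1/30) + 0) = 86*(-1/51 + 0) = 86*(-1/51) = -86/51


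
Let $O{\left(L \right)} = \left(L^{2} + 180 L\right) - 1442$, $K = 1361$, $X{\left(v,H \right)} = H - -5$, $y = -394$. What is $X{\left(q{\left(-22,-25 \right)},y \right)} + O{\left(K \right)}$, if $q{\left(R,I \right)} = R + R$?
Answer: $2095470$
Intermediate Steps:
$q{\left(R,I \right)} = 2 R$
$X{\left(v,H \right)} = 5 + H$ ($X{\left(v,H \right)} = H + 5 = 5 + H$)
$O{\left(L \right)} = -1442 + L^{2} + 180 L$
$X{\left(q{\left(-22,-25 \right)},y \right)} + O{\left(K \right)} = \left(5 - 394\right) + \left(-1442 + 1361^{2} + 180 \cdot 1361\right) = -389 + \left(-1442 + 1852321 + 244980\right) = -389 + 2095859 = 2095470$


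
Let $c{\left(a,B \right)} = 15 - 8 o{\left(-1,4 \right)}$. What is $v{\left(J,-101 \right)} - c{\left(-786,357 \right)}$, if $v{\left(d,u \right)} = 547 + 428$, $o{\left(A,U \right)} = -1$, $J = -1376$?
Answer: $952$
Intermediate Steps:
$v{\left(d,u \right)} = 975$
$c{\left(a,B \right)} = 23$ ($c{\left(a,B \right)} = 15 - -8 = 15 + 8 = 23$)
$v{\left(J,-101 \right)} - c{\left(-786,357 \right)} = 975 - 23 = 952$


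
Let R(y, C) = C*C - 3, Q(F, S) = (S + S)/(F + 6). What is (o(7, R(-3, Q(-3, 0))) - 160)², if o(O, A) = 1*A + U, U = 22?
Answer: 19881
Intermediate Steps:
Q(F, S) = 2*S/(6 + F) (Q(F, S) = (2*S)/(6 + F) = 2*S/(6 + F))
R(y, C) = -3 + C² (R(y, C) = C² - 3 = -3 + C²)
o(O, A) = 22 + A (o(O, A) = 1*A + 22 = A + 22 = 22 + A)
(o(7, R(-3, Q(-3, 0))) - 160)² = ((22 + (-3 + (2*0/(6 - 3))²)) - 160)² = ((22 + (-3 + (2*0/3)²)) - 160)² = ((22 + (-3 + (2*0*(⅓))²)) - 160)² = ((22 + (-3 + 0²)) - 160)² = ((22 + (-3 + 0)) - 160)² = ((22 - 3) - 160)² = (19 - 160)² = (-141)² = 19881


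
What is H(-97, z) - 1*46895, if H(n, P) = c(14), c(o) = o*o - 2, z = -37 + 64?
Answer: -46701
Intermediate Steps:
z = 27
c(o) = -2 + o**2 (c(o) = o**2 - 2 = -2 + o**2)
H(n, P) = 194 (H(n, P) = -2 + 14**2 = -2 + 196 = 194)
H(-97, z) - 1*46895 = 194 - 1*46895 = 194 - 46895 = -46701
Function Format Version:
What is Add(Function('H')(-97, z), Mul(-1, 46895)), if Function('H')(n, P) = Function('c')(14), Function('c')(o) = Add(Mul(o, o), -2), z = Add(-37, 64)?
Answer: -46701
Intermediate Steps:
z = 27
Function('c')(o) = Add(-2, Pow(o, 2)) (Function('c')(o) = Add(Pow(o, 2), -2) = Add(-2, Pow(o, 2)))
Function('H')(n, P) = 194 (Function('H')(n, P) = Add(-2, Pow(14, 2)) = Add(-2, 196) = 194)
Add(Function('H')(-97, z), Mul(-1, 46895)) = Add(194, Mul(-1, 46895)) = Add(194, -46895) = -46701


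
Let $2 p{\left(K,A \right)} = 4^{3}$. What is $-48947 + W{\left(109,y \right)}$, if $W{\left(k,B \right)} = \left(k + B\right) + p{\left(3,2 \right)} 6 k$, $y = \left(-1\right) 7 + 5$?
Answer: $-27912$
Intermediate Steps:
$p{\left(K,A \right)} = 32$ ($p{\left(K,A \right)} = \frac{4^{3}}{2} = \frac{1}{2} \cdot 64 = 32$)
$y = -2$ ($y = -7 + 5 = -2$)
$W{\left(k,B \right)} = B + 193 k$ ($W{\left(k,B \right)} = \left(k + B\right) + 32 \cdot 6 k = \left(B + k\right) + 192 k = B + 193 k$)
$-48947 + W{\left(109,y \right)} = -48947 + \left(-2 + 193 \cdot 109\right) = -48947 + \left(-2 + 21037\right) = -48947 + 21035 = -27912$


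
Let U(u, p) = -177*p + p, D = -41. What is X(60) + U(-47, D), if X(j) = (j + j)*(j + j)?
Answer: 21616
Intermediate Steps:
U(u, p) = -176*p
X(j) = 4*j² (X(j) = (2*j)*(2*j) = 4*j²)
X(60) + U(-47, D) = 4*60² - 176*(-41) = 4*3600 + 7216 = 14400 + 7216 = 21616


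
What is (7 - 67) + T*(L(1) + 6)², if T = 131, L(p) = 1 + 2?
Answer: 10551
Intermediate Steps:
L(p) = 3
(7 - 67) + T*(L(1) + 6)² = (7 - 67) + 131*(3 + 6)² = -60 + 131*9² = -60 + 131*81 = -60 + 10611 = 10551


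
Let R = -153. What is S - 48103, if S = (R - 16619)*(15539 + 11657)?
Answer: -456179415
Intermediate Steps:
S = -456131312 (S = (-153 - 16619)*(15539 + 11657) = -16772*27196 = -456131312)
S - 48103 = -456131312 - 48103 = -456179415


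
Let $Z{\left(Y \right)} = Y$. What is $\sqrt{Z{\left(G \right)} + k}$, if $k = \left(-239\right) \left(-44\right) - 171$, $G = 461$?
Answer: $\sqrt{10806} \approx 103.95$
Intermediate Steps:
$k = 10345$ ($k = 10516 - 171 = 10345$)
$\sqrt{Z{\left(G \right)} + k} = \sqrt{461 + 10345} = \sqrt{10806}$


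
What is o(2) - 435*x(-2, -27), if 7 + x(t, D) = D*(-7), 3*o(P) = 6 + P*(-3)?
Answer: -79170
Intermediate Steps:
o(P) = 2 - P (o(P) = (6 + P*(-3))/3 = (6 - 3*P)/3 = 2 - P)
x(t, D) = -7 - 7*D (x(t, D) = -7 + D*(-7) = -7 - 7*D)
o(2) - 435*x(-2, -27) = (2 - 1*2) - 435*(-7 - 7*(-27)) = (2 - 2) - 435*(-7 + 189) = 0 - 435*182 = 0 - 79170 = -79170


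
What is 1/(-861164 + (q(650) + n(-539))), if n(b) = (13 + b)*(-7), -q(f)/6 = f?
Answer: -1/861382 ≈ -1.1609e-6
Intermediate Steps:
q(f) = -6*f
n(b) = -91 - 7*b
1/(-861164 + (q(650) + n(-539))) = 1/(-861164 + (-6*650 + (-91 - 7*(-539)))) = 1/(-861164 + (-3900 + (-91 + 3773))) = 1/(-861164 + (-3900 + 3682)) = 1/(-861164 - 218) = 1/(-861382) = -1/861382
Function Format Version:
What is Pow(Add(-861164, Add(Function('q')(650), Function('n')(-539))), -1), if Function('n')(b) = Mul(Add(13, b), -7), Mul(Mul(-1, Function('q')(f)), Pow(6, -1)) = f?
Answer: Rational(-1, 861382) ≈ -1.1609e-6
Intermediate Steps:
Function('q')(f) = Mul(-6, f)
Function('n')(b) = Add(-91, Mul(-7, b))
Pow(Add(-861164, Add(Function('q')(650), Function('n')(-539))), -1) = Pow(Add(-861164, Add(Mul(-6, 650), Add(-91, Mul(-7, -539)))), -1) = Pow(Add(-861164, Add(-3900, Add(-91, 3773))), -1) = Pow(Add(-861164, Add(-3900, 3682)), -1) = Pow(Add(-861164, -218), -1) = Pow(-861382, -1) = Rational(-1, 861382)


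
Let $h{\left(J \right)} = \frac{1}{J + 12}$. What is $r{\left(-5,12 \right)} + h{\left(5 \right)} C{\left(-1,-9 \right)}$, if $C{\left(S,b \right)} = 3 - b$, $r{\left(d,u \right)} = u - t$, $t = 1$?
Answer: $\frac{199}{17} \approx 11.706$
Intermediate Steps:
$h{\left(J \right)} = \frac{1}{12 + J}$
$r{\left(d,u \right)} = -1 + u$ ($r{\left(d,u \right)} = u - 1 = -1 + u$)
$r{\left(-5,12 \right)} + h{\left(5 \right)} C{\left(-1,-9 \right)} = \left(-1 + 12\right) + \frac{3 - -9}{12 + 5} = 11 + \frac{3 + 9}{17} = 11 + \frac{1}{17} \cdot 12 = 11 + \frac{12}{17} = \frac{199}{17}$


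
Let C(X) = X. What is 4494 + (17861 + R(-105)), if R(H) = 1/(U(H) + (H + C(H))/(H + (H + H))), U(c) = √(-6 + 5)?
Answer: 290621/13 - 9*I/13 ≈ 22355.0 - 0.69231*I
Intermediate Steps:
U(c) = I (U(c) = √(-1) = I)
R(H) = 9*(⅔ - I)/13 (R(H) = 1/(I + (H + H)/(H + (H + H))) = 1/(I + (2*H)/(H + 2*H)) = 1/(I + (2*H)/((3*H))) = 1/(I + (2*H)*(1/(3*H))) = 1/(I + ⅔) = 1/(⅔ + I) = 9*(⅔ - I)/13)
4494 + (17861 + R(-105)) = 4494 + (17861 + (6/13 - 9*I/13)) = 4494 + (232199/13 - 9*I/13) = 290621/13 - 9*I/13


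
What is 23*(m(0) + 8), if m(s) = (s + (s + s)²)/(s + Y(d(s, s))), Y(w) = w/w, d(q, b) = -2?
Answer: 184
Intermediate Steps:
Y(w) = 1
m(s) = (s + 4*s²)/(1 + s) (m(s) = (s + (s + s)²)/(s + 1) = (s + (2*s)²)/(1 + s) = (s + 4*s²)/(1 + s))
23*(m(0) + 8) = 23*(0*(1 + 4*0)/(1 + 0) + 8) = 23*(0*(1 + 0)/1 + 8) = 23*(0*1*1 + 8) = 23*(0 + 8) = 23*8 = 184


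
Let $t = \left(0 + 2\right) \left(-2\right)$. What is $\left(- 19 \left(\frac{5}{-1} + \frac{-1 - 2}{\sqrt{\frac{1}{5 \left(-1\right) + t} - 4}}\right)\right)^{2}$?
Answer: $\frac{304684}{37} - \frac{32490 i \sqrt{37}}{37} \approx 8234.7 - 5341.3 i$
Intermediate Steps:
$t = -4$ ($t = 2 \left(-2\right) = -4$)
$\left(- 19 \left(\frac{5}{-1} + \frac{-1 - 2}{\sqrt{\frac{1}{5 \left(-1\right) + t} - 4}}\right)\right)^{2} = \left(- 19 \left(\frac{5}{-1} + \frac{-1 - 2}{\sqrt{\frac{1}{5 \left(-1\right) - 4} - 4}}\right)\right)^{2} = \left(- 19 \left(5 \left(-1\right) - \frac{3}{\sqrt{\frac{1}{-5 - 4} - 4}}\right)\right)^{2} = \left(- 19 \left(-5 - \frac{3}{\sqrt{\frac{1}{-9} - 4}}\right)\right)^{2} = \left(- 19 \left(-5 - \frac{3}{\sqrt{- \frac{1}{9} - 4}}\right)\right)^{2} = \left(- 19 \left(-5 - \frac{3}{\sqrt{- \frac{37}{9}}}\right)\right)^{2} = \left(- 19 \left(-5 - \frac{3}{\frac{1}{3} i \sqrt{37}}\right)\right)^{2} = \left(- 19 \left(-5 - 3 \left(- \frac{3 i \sqrt{37}}{37}\right)\right)\right)^{2} = \left(- 19 \left(-5 + \frac{9 i \sqrt{37}}{37}\right)\right)^{2} = \left(95 - \frac{171 i \sqrt{37}}{37}\right)^{2}$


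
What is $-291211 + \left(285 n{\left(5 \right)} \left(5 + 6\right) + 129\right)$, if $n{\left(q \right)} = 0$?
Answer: $-291082$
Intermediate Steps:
$-291211 + \left(285 n{\left(5 \right)} \left(5 + 6\right) + 129\right) = -291211 + \left(285 \cdot 0 \left(5 + 6\right) + 129\right) = -291211 + \left(285 \cdot 0 \cdot 11 + 129\right) = -291211 + \left(285 \cdot 0 + 129\right) = -291211 + \left(0 + 129\right) = -291211 + 129 = -291082$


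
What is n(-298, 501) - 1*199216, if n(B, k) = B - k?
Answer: -200015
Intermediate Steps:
n(-298, 501) - 1*199216 = (-298 - 1*501) - 1*199216 = (-298 - 501) - 199216 = -799 - 199216 = -200015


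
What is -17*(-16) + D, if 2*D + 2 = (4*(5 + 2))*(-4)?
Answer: 215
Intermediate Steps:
D = -57 (D = -1 + ((4*(5 + 2))*(-4))/2 = -1 + ((4*7)*(-4))/2 = -1 + (28*(-4))/2 = -1 + (½)*(-112) = -1 - 56 = -57)
-17*(-16) + D = -17*(-16) - 57 = 272 - 57 = 215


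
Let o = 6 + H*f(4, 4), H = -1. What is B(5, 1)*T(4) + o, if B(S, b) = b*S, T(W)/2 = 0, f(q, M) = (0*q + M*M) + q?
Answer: -14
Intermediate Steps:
f(q, M) = q + M**2 (f(q, M) = (0 + M**2) + q = M**2 + q = q + M**2)
T(W) = 0 (T(W) = 2*0 = 0)
o = -14 (o = 6 - (4 + 4**2) = 6 - (4 + 16) = 6 - 1*20 = 6 - 20 = -14)
B(S, b) = S*b
B(5, 1)*T(4) + o = (5*1)*0 - 14 = 5*0 - 14 = 0 - 14 = -14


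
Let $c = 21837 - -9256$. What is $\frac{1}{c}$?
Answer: $\frac{1}{31093} \approx 3.2162 \cdot 10^{-5}$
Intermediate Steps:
$c = 31093$ ($c = 21837 + 9256 = 31093$)
$\frac{1}{c} = \frac{1}{31093}$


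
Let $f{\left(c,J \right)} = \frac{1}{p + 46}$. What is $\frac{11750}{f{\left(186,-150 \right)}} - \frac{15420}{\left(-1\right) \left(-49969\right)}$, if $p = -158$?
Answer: $- \frac{65759219420}{49969} \approx -1.316 \cdot 10^{6}$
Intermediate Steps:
$f{\left(c,J \right)} = - \frac{1}{112}$ ($f{\left(c,J \right)} = \frac{1}{-158 + 46} = \frac{1}{-112} = - \frac{1}{112}$)
$\frac{11750}{f{\left(186,-150 \right)}} - \frac{15420}{\left(-1\right) \left(-49969\right)} = \frac{11750}{- \frac{1}{112}} - \frac{15420}{\left(-1\right) \left(-49969\right)} = 11750 \left(-112\right) - \frac{15420}{49969} = -1316000 - \frac{15420}{49969} = - \frac{65759219420}{49969}$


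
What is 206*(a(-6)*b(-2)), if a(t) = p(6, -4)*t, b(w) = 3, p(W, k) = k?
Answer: 14832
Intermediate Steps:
a(t) = -4*t
206*(a(-6)*b(-2)) = 206*(-4*(-6)*3) = 206*(24*3) = 206*72 = 14832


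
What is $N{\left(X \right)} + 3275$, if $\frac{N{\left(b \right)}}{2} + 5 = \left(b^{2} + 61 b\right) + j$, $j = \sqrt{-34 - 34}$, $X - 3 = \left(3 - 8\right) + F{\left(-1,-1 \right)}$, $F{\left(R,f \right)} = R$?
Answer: $2917 + 4 i \sqrt{17} \approx 2917.0 + 16.492 i$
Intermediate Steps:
$X = -3$ ($X = 3 + \left(\left(3 - 8\right) - 1\right) = 3 - 6 = -3$)
$j = 2 i \sqrt{17}$ ($j = \sqrt{-68} = 2 i \sqrt{17} \approx 8.2462 i$)
$N{\left(b \right)} = -10 + 2 b^{2} + 122 b + 4 i \sqrt{17}$ ($N{\left(b \right)} = -10 + 2 \left(\left(b^{2} + 61 b\right) + 2 i \sqrt{17}\right) = -10 + 2 \left(b^{2} + 61 b + 2 i \sqrt{17}\right) = -10 + \left(2 b^{2} + 122 b + 4 i \sqrt{17}\right) = -10 + 2 b^{2} + 122 b + 4 i \sqrt{17}$)
$N{\left(X \right)} + 3275 = \left(-10 + 2 \left(-3\right)^{2} + 122 \left(-3\right) + 4 i \sqrt{17}\right) + 3275 = \left(-10 + 2 \cdot 9 - 366 + 4 i \sqrt{17}\right) + 3275 = \left(-10 + 18 - 366 + 4 i \sqrt{17}\right) + 3275 = \left(-358 + 4 i \sqrt{17}\right) + 3275 = 2917 + 4 i \sqrt{17}$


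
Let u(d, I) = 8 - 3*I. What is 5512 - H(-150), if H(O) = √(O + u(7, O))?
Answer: 5512 - 2*√77 ≈ 5494.5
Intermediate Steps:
H(O) = √(8 - 2*O) (H(O) = √(O + (8 - 3*O)) = √(8 - 2*O))
5512 - H(-150) = 5512 - √(8 - 2*(-150)) = 5512 - √(8 + 300) = 5512 - √308 = 5512 - 2*√77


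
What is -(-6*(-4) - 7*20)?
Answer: 116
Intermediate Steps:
-(-6*(-4) - 7*20) = -(24 - 140) = -1*(-116) = 116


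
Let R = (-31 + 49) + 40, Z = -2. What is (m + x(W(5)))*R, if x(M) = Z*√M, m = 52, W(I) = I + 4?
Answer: 2668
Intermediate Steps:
R = 58 (R = 18 + 40 = 58)
W(I) = 4 + I
x(M) = -2*√M
(m + x(W(5)))*R = (52 - 2*√(4 + 5))*58 = (52 - 2*√9)*58 = (52 - 2*3)*58 = (52 - 6)*58 = 46*58 = 2668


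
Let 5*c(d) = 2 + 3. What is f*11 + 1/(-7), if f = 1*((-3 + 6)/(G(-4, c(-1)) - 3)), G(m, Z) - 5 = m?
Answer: -233/14 ≈ -16.643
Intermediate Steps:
c(d) = 1 (c(d) = (2 + 3)/5 = (⅕)*5 = 1)
G(m, Z) = 5 + m
f = -3/2 (f = 1*((-3 + 6)/((5 - 4) - 3)) = 1*(3/(1 - 3)) = 1*(3/(-2)) = 1*(3*(-½)) = 1*(-3/2) = -3/2 ≈ -1.5000)
f*11 + 1/(-7) = -3/2*11 + 1/(-7) = -33/2 - ⅐ = -233/14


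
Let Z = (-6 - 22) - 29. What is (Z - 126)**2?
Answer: 33489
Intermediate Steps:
Z = -57 (Z = -28 - 29 = -57)
(Z - 126)**2 = (-57 - 126)**2 = (-183)**2 = 33489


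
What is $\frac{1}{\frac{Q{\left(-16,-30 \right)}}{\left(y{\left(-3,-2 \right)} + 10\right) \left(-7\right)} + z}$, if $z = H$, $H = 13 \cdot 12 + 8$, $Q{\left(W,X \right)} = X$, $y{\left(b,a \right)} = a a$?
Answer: $\frac{49}{8051} \approx 0.0060862$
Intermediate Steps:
$y{\left(b,a \right)} = a^{2}$
$H = 164$ ($H = 156 + 8 = 164$)
$z = 164$
$\frac{1}{\frac{Q{\left(-16,-30 \right)}}{\left(y{\left(-3,-2 \right)} + 10\right) \left(-7\right)} + z} = \frac{1}{- \frac{30}{\left(\left(-2\right)^{2} + 10\right) \left(-7\right)} + 164} = \frac{1}{- \frac{30}{\left(4 + 10\right) \left(-7\right)} + 164} = \frac{1}{- \frac{30}{14 \left(-7\right)} + 164} = \frac{1}{- \frac{30}{-98} + 164} = \frac{1}{\left(-30\right) \left(- \frac{1}{98}\right) + 164} = \frac{1}{\frac{15}{49} + 164} = \frac{1}{\frac{8051}{49}} = \frac{49}{8051}$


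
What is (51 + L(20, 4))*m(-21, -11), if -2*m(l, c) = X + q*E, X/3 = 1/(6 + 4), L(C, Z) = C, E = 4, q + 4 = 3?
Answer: 2627/20 ≈ 131.35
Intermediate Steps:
q = -1 (q = -4 + 3 = -1)
X = 3/10 (X = 3/(6 + 4) = 3/10 ≈ 0.30000)
m(l, c) = 37/20 (m(l, c) = -(3/10 - 1*4)/2 = -(3/10 - 4)/2 = -½*(-37/10) = 37/20)
(51 + L(20, 4))*m(-21, -11) = (51 + 20)*(37/20) = 71*(37/20) = 2627/20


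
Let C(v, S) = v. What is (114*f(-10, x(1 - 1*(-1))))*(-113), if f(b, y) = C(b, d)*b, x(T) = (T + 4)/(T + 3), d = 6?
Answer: -1288200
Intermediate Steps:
x(T) = (4 + T)/(3 + T)
f(b, y) = b² (f(b, y) = b*b = b²)
(114*f(-10, x(1 - 1*(-1))))*(-113) = (114*(-10)²)*(-113) = (114*100)*(-113) = 11400*(-113) = -1288200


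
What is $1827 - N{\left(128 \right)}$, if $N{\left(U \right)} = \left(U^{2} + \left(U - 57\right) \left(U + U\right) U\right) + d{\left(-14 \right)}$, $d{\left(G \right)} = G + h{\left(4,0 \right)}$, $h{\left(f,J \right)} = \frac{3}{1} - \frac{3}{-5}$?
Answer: $- \frac{11705373}{5} \approx -2.3411 \cdot 10^{6}$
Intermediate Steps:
$h{\left(f,J \right)} = \frac{18}{5}$ ($h{\left(f,J \right)} = 3 \cdot 1 - - \frac{3}{5} = 3 + \frac{3}{5} = \frac{18}{5}$)
$d{\left(G \right)} = \frac{18}{5} + G$ ($d{\left(G \right)} = G + \frac{18}{5} = \frac{18}{5} + G$)
$N{\left(U \right)} = - \frac{52}{5} + U^{2} + 2 U^{2} \left(-57 + U\right)$ ($N{\left(U \right)} = \left(U^{2} + \left(U - 57\right) \left(U + U\right) U\right) + \left(\frac{18}{5} - 14\right) = \left(U^{2} + \left(-57 + U\right) 2 U U\right) - \frac{52}{5} = \left(U^{2} + 2 U \left(-57 + U\right) U\right) - \frac{52}{5} = \left(U^{2} + 2 U^{2} \left(-57 + U\right)\right) - \frac{52}{5} = - \frac{52}{5} + U^{2} + 2 U^{2} \left(-57 + U\right)$)
$1827 - N{\left(128 \right)} = 1827 - \left(- \frac{52}{5} - 113 \cdot 128^{2} + 2 \cdot 128^{3}\right) = 1827 - \left(- \frac{52}{5} - 1851392 + 2 \cdot 2097152\right) = 1827 - \left(- \frac{52}{5} - 1851392 + 4194304\right) = 1827 - \frac{11714508}{5} = - \frac{11705373}{5}$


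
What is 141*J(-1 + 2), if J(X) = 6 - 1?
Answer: 705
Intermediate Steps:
J(X) = 5
141*J(-1 + 2) = 141*5 = 705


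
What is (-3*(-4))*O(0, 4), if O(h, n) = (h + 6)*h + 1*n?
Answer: 48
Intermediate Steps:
O(h, n) = n + h*(6 + h) (O(h, n) = (6 + h)*h + n = h*(6 + h) + n = n + h*(6 + h))
(-3*(-4))*O(0, 4) = (-3*(-4))*(4 + 0² + 6*0) = 12*(4 + 0 + 0) = 12*4 = 48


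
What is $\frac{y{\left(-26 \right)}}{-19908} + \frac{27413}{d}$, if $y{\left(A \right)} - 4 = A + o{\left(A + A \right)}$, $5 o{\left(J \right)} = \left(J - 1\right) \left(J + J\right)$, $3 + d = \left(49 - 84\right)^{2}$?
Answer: $\frac{340261097}{15204735} \approx 22.379$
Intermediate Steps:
$d = 1222$ ($d = -3 + \left(49 - 84\right)^{2} = -3 + \left(-35\right)^{2} = -3 + 1225 = 1222$)
$o{\left(J \right)} = \frac{2 J \left(-1 + J\right)}{5}$ ($o{\left(J \right)} = \frac{\left(J - 1\right) \left(J + J\right)}{5} = \frac{\left(-1 + J\right) 2 J}{5} = \frac{2 J \left(-1 + J\right)}{5}$)
$y{\left(A \right)} = 4 + A + \frac{4 A \left(-1 + 2 A\right)}{5}$ ($y{\left(A \right)} = 4 + \left(A + \frac{2 \left(A + A\right) \left(-1 + \left(A + A\right)\right)}{5}\right) = 4 + \left(A + \frac{2 \cdot 2 A \left(-1 + 2 A\right)}{5}\right) = 4 + \left(A + \frac{4 A \left(-1 + 2 A\right)}{5}\right) = 4 + A + \frac{4 A \left(-1 + 2 A\right)}{5}$)
$\frac{y{\left(-26 \right)}}{-19908} + \frac{27413}{d} = \frac{4 + \frac{1}{5} \left(-26\right) + \frac{8 \left(-26\right)^{2}}{5}}{-19908} + \frac{27413}{1222} = \left(4 - \frac{26}{5} + \frac{8}{5} \cdot 676\right) \left(- \frac{1}{19908}\right) + 27413 \cdot \frac{1}{1222} = \left(4 - \frac{26}{5} + \frac{5408}{5}\right) \left(- \frac{1}{19908}\right) + \frac{27413}{1222} = \frac{5402}{5} \left(- \frac{1}{19908}\right) + \frac{27413}{1222} = - \frac{2701}{49770} + \frac{27413}{1222} = \frac{340261097}{15204735}$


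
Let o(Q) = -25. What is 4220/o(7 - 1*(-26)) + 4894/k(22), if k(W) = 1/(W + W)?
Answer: 1075836/5 ≈ 2.1517e+5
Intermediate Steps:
k(W) = 1/(2*W)
4220/o(7 - 1*(-26)) + 4894/k(22) = 4220/(-25) + 4894/(((½)/22)) = 4220*(-1/25) + 4894/(((½)*(1/22))) = -844/5 + 4894/(1/44) = -844/5 + 4894*44 = -844/5 + 215336 = 1075836/5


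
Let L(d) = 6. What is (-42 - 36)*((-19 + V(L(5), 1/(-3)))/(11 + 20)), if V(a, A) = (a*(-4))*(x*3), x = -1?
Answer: -4134/31 ≈ -133.35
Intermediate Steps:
V(a, A) = 12*a (V(a, A) = (a*(-4))*(-1*3) = -4*a*(-3) = 12*a)
(-42 - 36)*((-19 + V(L(5), 1/(-3)))/(11 + 20)) = (-42 - 36)*((-19 + 12*6)/(11 + 20)) = -78*(-19 + 72)/31 = -4134/31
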